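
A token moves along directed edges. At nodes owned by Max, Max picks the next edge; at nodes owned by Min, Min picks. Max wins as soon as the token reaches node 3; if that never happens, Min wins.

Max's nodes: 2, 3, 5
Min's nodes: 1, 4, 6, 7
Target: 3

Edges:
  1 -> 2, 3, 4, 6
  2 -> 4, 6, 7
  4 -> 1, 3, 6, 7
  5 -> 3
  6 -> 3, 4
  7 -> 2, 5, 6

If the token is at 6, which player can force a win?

A0 = {3}
A1: add {5} — 5 (Max) has 5→3.
A2 = A1; e.g. 1 (Min) can still go to 2. Fixed point.
6 never enters the attractor, so Min can avoid the target forever.

Min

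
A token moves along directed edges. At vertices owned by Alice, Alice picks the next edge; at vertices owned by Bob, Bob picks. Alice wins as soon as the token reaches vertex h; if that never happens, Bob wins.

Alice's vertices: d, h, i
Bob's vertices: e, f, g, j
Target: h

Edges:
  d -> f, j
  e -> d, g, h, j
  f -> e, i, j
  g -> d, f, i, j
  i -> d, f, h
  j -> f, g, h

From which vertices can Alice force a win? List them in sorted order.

A0 = {h}
A1: add {i} — i (Alice) has i→h.
A2 = A1; e.g. d (Alice) has no edge into A1. Fixed point.
Alice's winning region = {h, i}.

h, i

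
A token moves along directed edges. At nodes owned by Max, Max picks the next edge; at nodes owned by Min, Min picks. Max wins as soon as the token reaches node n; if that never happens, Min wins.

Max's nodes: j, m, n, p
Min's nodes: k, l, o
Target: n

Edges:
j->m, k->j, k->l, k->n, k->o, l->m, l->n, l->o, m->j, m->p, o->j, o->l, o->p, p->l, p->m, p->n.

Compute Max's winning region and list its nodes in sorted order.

A0 = {n}
A1: add {p} — p (Max) has p→n.
A2: add {m} — m (Max) has m→p.
A3: add {j} — j (Max) has j→m.
A4 = A3; e.g. k (Min) can still go to l. Fixed point.
Max's winning region = {j, m, n, p}.

j, m, n, p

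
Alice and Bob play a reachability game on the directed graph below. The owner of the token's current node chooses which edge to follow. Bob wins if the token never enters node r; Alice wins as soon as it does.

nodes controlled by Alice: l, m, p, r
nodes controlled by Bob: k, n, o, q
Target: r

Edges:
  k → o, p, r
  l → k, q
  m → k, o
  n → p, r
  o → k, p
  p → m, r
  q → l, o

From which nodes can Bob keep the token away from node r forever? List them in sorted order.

A0 = {r}
A1: add {p} — p (Alice) has p→r.
A2: add {n} — n (Bob): all of {p, r} already in.
A3 = A2; e.g. k (Bob) can still go to o. Fixed point.
Alice's attractor = {n, p, r}; Bob avoids the target exactly from the complement.

k, l, m, o, q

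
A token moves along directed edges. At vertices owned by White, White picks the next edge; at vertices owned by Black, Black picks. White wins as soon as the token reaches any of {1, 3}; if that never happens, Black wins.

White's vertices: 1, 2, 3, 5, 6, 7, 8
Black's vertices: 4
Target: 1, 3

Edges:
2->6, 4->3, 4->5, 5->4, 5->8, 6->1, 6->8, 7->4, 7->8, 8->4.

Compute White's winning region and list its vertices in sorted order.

A0 = {1, 3}
A1: add {6} — 6 (White) has 6→1.
A2: add {2} — 2 (White) has 2→6.
A3 = A2; e.g. 4 (Black) can still go to 5. Fixed point.
White's winning region = {1, 2, 3, 6}.

1, 2, 3, 6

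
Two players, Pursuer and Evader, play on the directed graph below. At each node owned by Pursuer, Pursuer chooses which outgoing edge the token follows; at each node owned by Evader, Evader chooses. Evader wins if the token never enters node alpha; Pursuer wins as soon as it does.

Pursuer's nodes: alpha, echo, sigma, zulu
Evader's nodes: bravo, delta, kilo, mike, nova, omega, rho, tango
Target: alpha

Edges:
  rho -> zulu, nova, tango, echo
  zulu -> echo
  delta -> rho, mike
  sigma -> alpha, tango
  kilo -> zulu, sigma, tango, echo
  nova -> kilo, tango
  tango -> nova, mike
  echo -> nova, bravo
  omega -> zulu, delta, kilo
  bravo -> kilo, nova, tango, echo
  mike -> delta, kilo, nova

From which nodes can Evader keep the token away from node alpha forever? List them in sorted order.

bravo, delta, echo, kilo, mike, nova, omega, rho, tango, zulu

A0 = {alpha}
A1: add {sigma} — sigma (Pursuer) has sigma→alpha.
A2 = A1; e.g. rho (Evader) can still go to zulu. Fixed point.
Pursuer's attractor = {alpha, sigma}; Evader avoids the target exactly from the complement.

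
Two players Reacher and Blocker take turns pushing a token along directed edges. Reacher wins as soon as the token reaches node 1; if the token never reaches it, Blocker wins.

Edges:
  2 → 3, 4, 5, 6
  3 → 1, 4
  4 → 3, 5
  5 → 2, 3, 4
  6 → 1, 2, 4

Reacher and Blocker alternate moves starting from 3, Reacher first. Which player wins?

Track states (vertex, player-to-move).
A0 = {(1,Reacher), (1,Blocker)}
A1: add {(3,Reacher), (6,Reacher)}.
(3,Reacher) ∈ A1 ⇒ Reacher forces the target.

Reacher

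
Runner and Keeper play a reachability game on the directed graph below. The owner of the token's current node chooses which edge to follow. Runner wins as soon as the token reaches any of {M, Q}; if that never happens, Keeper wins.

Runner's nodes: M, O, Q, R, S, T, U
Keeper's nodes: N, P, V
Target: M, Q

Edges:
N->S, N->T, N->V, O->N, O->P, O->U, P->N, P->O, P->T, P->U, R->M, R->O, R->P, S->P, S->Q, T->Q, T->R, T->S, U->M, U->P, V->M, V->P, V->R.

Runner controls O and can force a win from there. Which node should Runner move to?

A0 = {M, Q}
A1: add {R, S, T, U} — R (Runner) has R→M; S (Runner) has S→Q; T (Runner) has T→Q; U (Runner) has U→M.
A2: add {O} — O (Runner) has O→U.
A3 = A2; e.g. N (Keeper) can still go to V. Fixed point.
From O, successor U is in the attractor (rank 1); the other successors N, P are not.

U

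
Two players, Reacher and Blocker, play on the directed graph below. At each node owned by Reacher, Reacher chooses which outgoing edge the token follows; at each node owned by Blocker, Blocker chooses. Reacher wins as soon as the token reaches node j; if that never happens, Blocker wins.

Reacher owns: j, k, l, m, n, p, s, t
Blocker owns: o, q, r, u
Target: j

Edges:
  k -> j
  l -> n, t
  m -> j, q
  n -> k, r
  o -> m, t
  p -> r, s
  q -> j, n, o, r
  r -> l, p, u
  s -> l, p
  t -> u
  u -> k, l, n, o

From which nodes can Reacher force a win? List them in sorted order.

A0 = {j}
A1: add {k, m} — k (Reacher) has k→j; m (Reacher) has m→j.
A2: add {n} — n (Reacher) has n→k.
A3: add {l} — l (Reacher) has l→n.
A4: add {s} — s (Reacher) has s→l.
A5: add {p} — p (Reacher) has p→s.
A6 = A5; e.g. o (Blocker) can still go to t. Fixed point.
Reacher's winning region = {j, k, l, m, n, p, s}.

j, k, l, m, n, p, s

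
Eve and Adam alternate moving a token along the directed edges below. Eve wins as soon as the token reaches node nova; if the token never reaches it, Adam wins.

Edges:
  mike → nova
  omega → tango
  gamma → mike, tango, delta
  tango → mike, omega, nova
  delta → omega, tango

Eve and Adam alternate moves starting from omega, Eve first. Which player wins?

Track states (vertex, player-to-move).
A0 = {(nova,Eve), (nova,Adam)}
A1: add {(mike,Eve), (mike,Adam), (tango,Eve)}.
A2: add {(omega,Adam), (gamma,Eve)}.
A3: add {(delta,Eve)}.
A4: add {(gamma,Adam)}.
A5 = A4; e.g. (omega,Eve) stays out. (omega,Eve) never enters ⇒ Adam avoids the target.

Adam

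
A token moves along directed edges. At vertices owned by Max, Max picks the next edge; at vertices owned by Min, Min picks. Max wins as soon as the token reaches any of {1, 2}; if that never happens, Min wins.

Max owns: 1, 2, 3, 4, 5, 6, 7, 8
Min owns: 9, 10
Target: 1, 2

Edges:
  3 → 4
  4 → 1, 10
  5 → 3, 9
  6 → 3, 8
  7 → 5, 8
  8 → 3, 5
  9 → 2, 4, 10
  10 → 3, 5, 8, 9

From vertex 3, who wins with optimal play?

Max

A0 = {1, 2}
A1: add {4} — 4 (Max) has 4→1.
A2: add {3} — 3 (Max) has 3→4.
3 ∈ A2, so Max can force the target.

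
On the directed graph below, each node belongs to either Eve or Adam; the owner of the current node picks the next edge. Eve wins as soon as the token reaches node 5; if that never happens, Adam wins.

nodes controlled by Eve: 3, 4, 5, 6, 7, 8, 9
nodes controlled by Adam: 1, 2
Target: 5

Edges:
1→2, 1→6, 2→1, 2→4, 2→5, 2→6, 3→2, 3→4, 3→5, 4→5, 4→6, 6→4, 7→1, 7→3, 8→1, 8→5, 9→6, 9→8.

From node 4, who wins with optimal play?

Eve

A0 = {5}
A1: add {3, 4, 8} — 3 (Eve) has 3→5; 4 (Eve) has 4→5; 8 (Eve) has 8→5.
4 ∈ A1, so Eve can force the target.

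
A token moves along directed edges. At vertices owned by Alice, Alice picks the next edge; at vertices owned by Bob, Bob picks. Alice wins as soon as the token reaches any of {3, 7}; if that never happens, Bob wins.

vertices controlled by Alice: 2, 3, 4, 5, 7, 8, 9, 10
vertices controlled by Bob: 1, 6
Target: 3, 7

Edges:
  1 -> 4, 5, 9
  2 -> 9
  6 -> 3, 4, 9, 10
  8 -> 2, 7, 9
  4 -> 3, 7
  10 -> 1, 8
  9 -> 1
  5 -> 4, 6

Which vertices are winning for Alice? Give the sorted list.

3, 4, 5, 7, 8, 10

A0 = {3, 7}
A1: add {4, 8} — 4 (Alice) has 4→3; 8 (Alice) has 8→7.
A2: add {5, 10} — 5 (Alice) has 5→4; 10 (Alice) has 10→8.
A3 = A2; e.g. 1 (Bob) can still go to 9. Fixed point.
Alice's winning region = {3, 4, 5, 7, 8, 10}.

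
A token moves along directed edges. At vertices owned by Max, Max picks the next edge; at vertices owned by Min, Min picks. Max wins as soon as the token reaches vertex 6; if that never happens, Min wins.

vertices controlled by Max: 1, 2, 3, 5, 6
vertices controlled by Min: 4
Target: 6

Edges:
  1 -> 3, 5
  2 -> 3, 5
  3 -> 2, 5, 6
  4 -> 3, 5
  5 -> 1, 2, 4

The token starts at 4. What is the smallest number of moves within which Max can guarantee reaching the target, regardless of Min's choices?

4

A0 = {6}
A1: add {3} — 3 (Max) has 3→6.
A2: add {1, 2} — 1 (Max) has 1→3; 2 (Max) has 2→3.
A3: add {5} — 5 (Max) has 5→1.
A4: add {4} — 4 (Min): all of {3, 5} already in.
A4 = all vertices. Fixed point.
4 enters the attractor at level 4, so Max can force the target in 4 moves from there.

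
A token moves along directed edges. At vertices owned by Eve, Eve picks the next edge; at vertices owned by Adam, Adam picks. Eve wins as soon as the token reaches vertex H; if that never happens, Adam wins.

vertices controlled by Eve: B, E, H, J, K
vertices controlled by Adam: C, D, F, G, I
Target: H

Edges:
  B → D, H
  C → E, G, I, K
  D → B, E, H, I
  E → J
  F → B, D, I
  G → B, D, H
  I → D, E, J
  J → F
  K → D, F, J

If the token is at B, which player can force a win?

Eve

A0 = {H}
A1: add {B} — B (Eve) has B→H.
A2 = A1; e.g. C (Adam) can still go to E. Fixed point.
B ∈ A1, so Eve can force the target.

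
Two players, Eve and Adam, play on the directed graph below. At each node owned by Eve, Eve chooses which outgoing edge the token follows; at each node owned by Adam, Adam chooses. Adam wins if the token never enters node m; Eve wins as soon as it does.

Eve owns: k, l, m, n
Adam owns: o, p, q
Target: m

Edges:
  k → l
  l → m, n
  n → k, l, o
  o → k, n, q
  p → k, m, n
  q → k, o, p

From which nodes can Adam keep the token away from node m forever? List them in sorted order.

A0 = {m}
A1: add {l} — l (Eve) has l→m.
A2: add {k, n} — k (Eve) has k→l; n (Eve) has n→l.
A3: add {p} — p (Adam): all of {k, m, n} already in.
A4 = A3; e.g. o (Adam) can still go to q. Fixed point.
Eve's attractor = {k, l, m, n, p}; Adam avoids the target exactly from the complement.

o, q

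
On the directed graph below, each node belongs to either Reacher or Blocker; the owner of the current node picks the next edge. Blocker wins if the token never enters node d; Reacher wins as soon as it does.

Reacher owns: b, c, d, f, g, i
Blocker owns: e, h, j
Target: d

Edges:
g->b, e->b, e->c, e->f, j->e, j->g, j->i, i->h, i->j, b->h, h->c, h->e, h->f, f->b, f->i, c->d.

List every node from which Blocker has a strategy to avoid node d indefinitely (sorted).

A0 = {d}
A1: add {c} — c (Reacher) has c→d.
A2 = A1; e.g. b (Reacher) has no edge into A1. Fixed point.
Reacher's attractor = {c, d}; Blocker avoids the target exactly from the complement.

b, e, f, g, h, i, j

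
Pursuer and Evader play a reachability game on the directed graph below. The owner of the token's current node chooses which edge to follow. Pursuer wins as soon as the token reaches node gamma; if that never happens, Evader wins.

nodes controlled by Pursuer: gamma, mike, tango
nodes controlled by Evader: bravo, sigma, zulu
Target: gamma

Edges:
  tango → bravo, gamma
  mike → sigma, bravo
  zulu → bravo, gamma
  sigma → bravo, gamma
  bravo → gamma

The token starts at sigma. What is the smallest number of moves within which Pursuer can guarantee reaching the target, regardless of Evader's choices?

A0 = {gamma}
A1: add {bravo, tango} — tango (Pursuer) has tango→gamma; bravo (Evader): all of {gamma} already in.
A2: add {mike, sigma, zulu} — mike (Pursuer) has mike→bravo; zulu (Evader): all of {bravo, gamma} already in; sigma (Evader): all of {bravo, gamma} already in.
A2 = all vertices. Fixed point.
sigma enters the attractor at level 2, so Pursuer can force the target in 2 moves from there.

2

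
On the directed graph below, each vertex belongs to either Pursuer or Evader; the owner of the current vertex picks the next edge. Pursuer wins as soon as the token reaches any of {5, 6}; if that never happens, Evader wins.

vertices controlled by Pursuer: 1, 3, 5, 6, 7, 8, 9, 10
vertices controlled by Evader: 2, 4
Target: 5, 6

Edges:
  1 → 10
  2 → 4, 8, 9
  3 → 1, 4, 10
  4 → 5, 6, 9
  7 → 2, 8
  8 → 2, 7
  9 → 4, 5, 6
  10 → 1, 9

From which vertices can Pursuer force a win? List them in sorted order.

1, 3, 4, 5, 6, 9, 10

A0 = {5, 6}
A1: add {9} — 9 (Pursuer) has 9→5.
A2: add {4, 10} — 4 (Evader): all of {5, 6, 9} already in; 10 (Pursuer) has 10→9.
A3: add {1, 3} — 1 (Pursuer) has 1→10; 3 (Pursuer) has 3→4.
A4 = A3; e.g. 2 (Evader) can still go to 8. Fixed point.
Pursuer's winning region = {1, 3, 4, 5, 6, 9, 10}.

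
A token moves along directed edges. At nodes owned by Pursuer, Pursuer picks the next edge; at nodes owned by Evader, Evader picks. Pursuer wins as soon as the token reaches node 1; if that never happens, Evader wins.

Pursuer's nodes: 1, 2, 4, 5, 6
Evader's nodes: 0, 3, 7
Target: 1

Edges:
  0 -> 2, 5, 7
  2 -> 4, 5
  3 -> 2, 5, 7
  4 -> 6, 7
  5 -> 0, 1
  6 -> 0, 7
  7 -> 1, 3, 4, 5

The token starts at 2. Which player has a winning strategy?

A0 = {1}
A1: add {5} — 5 (Pursuer) has 5→1.
A2: add {2} — 2 (Pursuer) has 2→5.
A3 = A2; e.g. 0 (Evader) can still go to 7. Fixed point.
2 ∈ A2, so Pursuer can force the target.

Pursuer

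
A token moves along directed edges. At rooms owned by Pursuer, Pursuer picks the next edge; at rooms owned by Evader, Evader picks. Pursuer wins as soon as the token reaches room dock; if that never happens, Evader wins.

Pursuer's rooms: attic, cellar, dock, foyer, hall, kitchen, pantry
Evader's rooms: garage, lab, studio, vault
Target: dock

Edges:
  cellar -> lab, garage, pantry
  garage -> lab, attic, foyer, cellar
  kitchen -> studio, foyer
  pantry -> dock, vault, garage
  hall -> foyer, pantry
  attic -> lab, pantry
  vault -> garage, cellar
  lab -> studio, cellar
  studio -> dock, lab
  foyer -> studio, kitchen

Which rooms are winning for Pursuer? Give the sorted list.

attic, cellar, dock, hall, pantry

A0 = {dock}
A1: add {pantry} — pantry (Pursuer) has pantry→dock.
A2: add {attic, cellar, hall} — hall (Pursuer) has hall→pantry; attic (Pursuer) has attic→pantry; cellar (Pursuer) has cellar→pantry.
A3 = A2; e.g. studio (Evader) can still go to lab. Fixed point.
Pursuer's winning region = {attic, cellar, dock, hall, pantry}.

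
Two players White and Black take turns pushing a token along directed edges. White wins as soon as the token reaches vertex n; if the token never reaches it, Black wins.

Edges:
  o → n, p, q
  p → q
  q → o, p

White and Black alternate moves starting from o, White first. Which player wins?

Track states (vertex, player-to-move).
A0 = {(n,White), (n,Black)}
A1: add {(o,White)}.
(o,White) ∈ A1 ⇒ White forces the target.

White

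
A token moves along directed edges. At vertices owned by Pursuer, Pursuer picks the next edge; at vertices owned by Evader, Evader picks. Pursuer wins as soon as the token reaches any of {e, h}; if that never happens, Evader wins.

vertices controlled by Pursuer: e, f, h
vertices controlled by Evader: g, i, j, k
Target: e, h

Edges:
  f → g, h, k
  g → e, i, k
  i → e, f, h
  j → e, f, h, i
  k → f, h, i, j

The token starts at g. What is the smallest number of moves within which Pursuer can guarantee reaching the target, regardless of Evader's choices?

A0 = {e, h}
A1: add {f} — f (Pursuer) has f→h.
A2: add {i} — i (Evader): all of {e, f, h} already in.
A3: add {j} — j (Evader): all of {e, f, h, i} already in.
A4: add {k} — k (Evader): all of {f, h, i, j} already in.
A5: add {g} — g (Evader): all of {e, i, k} already in.
A5 = all vertices. Fixed point.
g enters the attractor at level 5, so Pursuer can force the target in 5 moves from there.

5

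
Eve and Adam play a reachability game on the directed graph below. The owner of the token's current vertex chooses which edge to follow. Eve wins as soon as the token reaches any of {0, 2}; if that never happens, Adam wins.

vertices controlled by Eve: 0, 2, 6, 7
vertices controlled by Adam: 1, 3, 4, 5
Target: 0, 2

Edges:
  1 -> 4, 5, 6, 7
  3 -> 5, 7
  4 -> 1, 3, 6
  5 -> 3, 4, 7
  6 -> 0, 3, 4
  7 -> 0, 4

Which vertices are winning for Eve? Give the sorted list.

A0 = {0, 2}
A1: add {6, 7} — 6 (Eve) has 6→0; 7 (Eve) has 7→0.
A2 = A1; e.g. 1 (Adam) can still go to 4. Fixed point.
Eve's winning region = {0, 2, 6, 7}.

0, 2, 6, 7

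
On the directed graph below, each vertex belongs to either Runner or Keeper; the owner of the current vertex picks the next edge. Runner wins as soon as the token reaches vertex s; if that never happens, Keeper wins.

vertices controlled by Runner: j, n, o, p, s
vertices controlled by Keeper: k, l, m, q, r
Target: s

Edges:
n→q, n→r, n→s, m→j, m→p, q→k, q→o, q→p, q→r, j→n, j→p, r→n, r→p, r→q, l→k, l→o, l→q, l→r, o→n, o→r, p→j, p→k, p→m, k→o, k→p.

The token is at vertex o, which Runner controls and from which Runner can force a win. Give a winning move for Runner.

A0 = {s}
A1: add {n} — n (Runner) has n→s.
A2: add {j, o} — j (Runner) has j→n; o (Runner) has o→n.
A3: add {p} — p (Runner) has p→j.
A4: add {k, m} — k (Keeper): all of {o, p} already in; m (Keeper): all of {j, p} already in.
A5 = A4; e.g. l (Keeper) can still go to q. Fixed point.
From o, successor n is in the attractor (rank 1); the other successor r is not.

n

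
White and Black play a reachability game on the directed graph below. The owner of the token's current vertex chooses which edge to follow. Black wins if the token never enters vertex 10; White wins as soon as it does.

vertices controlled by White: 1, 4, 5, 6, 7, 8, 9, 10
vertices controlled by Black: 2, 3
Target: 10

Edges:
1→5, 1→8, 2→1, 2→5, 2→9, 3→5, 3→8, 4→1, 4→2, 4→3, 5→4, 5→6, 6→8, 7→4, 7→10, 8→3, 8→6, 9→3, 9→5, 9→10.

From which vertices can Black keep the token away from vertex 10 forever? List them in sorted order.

1, 2, 3, 4, 5, 6, 8

A0 = {10}
A1: add {7, 9} — 7 (White) has 7→10; 9 (White) has 9→10.
A2 = A1; e.g. 1 (White) has no edge into A1. Fixed point.
White's attractor = {7, 9, 10}; Black avoids the target exactly from the complement.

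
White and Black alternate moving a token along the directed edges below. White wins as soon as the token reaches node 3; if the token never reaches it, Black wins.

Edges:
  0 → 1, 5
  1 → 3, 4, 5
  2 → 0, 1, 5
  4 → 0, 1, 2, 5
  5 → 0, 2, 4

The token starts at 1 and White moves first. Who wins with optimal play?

Track states (vertex, player-to-move).
A0 = {(3,White), (3,Black)}
A1: add {(1,White)}.
(1,White) ∈ A1 ⇒ White forces the target.

White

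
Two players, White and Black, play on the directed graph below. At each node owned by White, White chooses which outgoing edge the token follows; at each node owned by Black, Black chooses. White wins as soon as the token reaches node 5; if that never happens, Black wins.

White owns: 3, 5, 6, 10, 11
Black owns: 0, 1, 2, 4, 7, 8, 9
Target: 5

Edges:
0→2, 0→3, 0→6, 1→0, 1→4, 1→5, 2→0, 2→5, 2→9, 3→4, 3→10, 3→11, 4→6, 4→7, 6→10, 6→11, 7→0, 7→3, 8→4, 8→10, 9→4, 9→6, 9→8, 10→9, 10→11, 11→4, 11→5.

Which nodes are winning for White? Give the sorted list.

A0 = {5}
A1: add {11} — 11 (White) has 11→5.
A2: add {3, 6, 10} — 3 (White) has 3→11; 6 (White) has 6→11; 10 (White) has 10→11.
A3 = A2; e.g. 0 (Black) can still go to 2. Fixed point.
White's winning region = {3, 5, 6, 10, 11}.

3, 5, 6, 10, 11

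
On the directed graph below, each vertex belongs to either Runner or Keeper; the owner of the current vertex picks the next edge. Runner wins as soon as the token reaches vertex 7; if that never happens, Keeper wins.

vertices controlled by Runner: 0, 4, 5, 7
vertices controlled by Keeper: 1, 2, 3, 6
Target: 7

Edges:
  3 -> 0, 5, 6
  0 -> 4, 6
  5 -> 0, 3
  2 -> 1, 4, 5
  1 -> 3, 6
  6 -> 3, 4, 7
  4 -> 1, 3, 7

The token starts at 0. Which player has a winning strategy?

Runner

A0 = {7}
A1: add {4} — 4 (Runner) has 4→7.
A2: add {0} — 0 (Runner) has 0→4.
0 ∈ A2, so Runner can force the target.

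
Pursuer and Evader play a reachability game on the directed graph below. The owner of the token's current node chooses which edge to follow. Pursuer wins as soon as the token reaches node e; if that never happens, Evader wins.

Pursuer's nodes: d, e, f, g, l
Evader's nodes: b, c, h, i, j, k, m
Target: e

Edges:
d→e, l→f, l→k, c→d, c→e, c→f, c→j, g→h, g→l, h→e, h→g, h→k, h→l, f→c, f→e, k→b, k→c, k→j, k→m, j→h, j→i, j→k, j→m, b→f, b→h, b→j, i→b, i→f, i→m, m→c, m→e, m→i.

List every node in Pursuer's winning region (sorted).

d, e, f, g, l

A0 = {e}
A1: add {d, f} — d (Pursuer) has d→e; f (Pursuer) has f→e.
A2: add {l} — l (Pursuer) has l→f.
A3: add {g} — g (Pursuer) has g→l.
A4 = A3; e.g. b (Evader) can still go to h. Fixed point.
Pursuer's winning region = {d, e, f, g, l}.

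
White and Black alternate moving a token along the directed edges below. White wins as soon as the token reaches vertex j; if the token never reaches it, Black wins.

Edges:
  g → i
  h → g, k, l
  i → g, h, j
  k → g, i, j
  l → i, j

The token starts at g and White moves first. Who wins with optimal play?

Black

Track states (vertex, player-to-move).
A0 = {(j,White), (j,Black)}
A1: add {(i,White), (k,White), (l,White)}.
A2: add {(g,Black), (l,Black)}.
A3: add {(h,White)}.
A4 = A3; e.g. (g,White) stays out. (g,White) never enters ⇒ Black avoids the target.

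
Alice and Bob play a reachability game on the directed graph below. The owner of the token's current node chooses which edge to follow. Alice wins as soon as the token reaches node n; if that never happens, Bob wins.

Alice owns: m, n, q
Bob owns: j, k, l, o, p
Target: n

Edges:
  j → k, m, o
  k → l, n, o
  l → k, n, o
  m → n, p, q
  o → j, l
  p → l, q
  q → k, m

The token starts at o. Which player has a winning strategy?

Bob

A0 = {n}
A1: add {m} — m (Alice) has m→n.
A2: add {q} — q (Alice) has q→m.
A3 = A2; e.g. j (Bob) can still go to k. Fixed point.
o never enters the attractor, so Bob can avoid the target forever.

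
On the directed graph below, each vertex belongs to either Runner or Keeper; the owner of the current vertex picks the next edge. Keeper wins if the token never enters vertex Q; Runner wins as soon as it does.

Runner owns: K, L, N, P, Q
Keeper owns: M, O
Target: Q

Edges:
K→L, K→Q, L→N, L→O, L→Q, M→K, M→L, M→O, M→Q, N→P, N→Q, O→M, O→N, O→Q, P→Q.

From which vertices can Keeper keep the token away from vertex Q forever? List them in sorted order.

M, O

A0 = {Q}
A1: add {K, L, N, P} — K (Runner) has K→Q; L (Runner) has L→Q; N (Runner) has N→Q; P (Runner) has P→Q.
A2 = A1; e.g. M (Keeper) can still go to O. Fixed point.
Runner's attractor = {K, L, N, P, Q}; Keeper avoids the target exactly from the complement.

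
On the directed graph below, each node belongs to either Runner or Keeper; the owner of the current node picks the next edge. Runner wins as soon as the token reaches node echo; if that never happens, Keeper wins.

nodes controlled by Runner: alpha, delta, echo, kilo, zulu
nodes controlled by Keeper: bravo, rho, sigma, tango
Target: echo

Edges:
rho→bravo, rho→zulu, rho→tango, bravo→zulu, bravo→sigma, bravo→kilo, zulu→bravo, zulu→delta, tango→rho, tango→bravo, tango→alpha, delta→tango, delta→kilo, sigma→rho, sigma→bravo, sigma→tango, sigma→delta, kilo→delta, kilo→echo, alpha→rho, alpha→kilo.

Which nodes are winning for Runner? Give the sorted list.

A0 = {echo}
A1: add {kilo} — kilo (Runner) has kilo→echo.
A2: add {alpha, delta} — delta (Runner) has delta→kilo; alpha (Runner) has alpha→kilo.
A3: add {zulu} — zulu (Runner) has zulu→delta.
A4 = A3; e.g. rho (Keeper) can still go to bravo. Fixed point.
Runner's winning region = {alpha, delta, echo, kilo, zulu}.

alpha, delta, echo, kilo, zulu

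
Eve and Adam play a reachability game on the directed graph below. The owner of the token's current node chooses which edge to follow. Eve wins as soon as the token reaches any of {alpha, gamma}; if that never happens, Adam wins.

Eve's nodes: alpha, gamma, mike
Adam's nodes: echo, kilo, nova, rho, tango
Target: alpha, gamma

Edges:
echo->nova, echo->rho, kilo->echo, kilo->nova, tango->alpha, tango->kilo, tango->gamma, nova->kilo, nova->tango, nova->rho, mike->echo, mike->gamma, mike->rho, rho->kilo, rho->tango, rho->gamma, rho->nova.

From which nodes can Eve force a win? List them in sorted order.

A0 = {alpha, gamma}
A1: add {mike} — mike (Eve) has mike→gamma.
A2 = A1; e.g. echo (Adam) can still go to nova. Fixed point.
Eve's winning region = {alpha, gamma, mike}.

alpha, gamma, mike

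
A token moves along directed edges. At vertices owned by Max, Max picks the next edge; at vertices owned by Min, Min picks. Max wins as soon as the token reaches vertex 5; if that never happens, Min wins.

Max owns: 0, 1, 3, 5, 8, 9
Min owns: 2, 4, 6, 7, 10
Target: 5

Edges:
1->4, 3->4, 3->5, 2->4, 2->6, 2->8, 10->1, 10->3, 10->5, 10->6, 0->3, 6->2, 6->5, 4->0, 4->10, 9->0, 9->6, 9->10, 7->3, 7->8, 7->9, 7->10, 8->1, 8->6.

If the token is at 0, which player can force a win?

Max

A0 = {5}
A1: add {3} — 3 (Max) has 3→5.
A2: add {0} — 0 (Max) has 0→3.
0 ∈ A2, so Max can force the target.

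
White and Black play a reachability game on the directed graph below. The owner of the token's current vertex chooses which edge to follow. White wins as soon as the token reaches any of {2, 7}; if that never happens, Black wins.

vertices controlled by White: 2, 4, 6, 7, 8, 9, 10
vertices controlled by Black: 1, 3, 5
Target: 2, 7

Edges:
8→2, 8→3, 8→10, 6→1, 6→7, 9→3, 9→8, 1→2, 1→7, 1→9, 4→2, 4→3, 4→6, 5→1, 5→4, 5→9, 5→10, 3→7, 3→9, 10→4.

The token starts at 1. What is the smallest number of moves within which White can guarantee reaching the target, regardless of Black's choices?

A0 = {2, 7}
A1: add {4, 6, 8} — 4 (White) has 4→2; 6 (White) has 6→7; 8 (White) has 8→2.
A2: add {9, 10} — 9 (White) has 9→8; 10 (White) has 10→4.
A3: add {1, 3} — 1 (Black): all of {2, 7, 9} already in; 3 (Black): all of {7, 9} already in.
1 enters the attractor at level 3, so White can force the target in 3 moves from there.

3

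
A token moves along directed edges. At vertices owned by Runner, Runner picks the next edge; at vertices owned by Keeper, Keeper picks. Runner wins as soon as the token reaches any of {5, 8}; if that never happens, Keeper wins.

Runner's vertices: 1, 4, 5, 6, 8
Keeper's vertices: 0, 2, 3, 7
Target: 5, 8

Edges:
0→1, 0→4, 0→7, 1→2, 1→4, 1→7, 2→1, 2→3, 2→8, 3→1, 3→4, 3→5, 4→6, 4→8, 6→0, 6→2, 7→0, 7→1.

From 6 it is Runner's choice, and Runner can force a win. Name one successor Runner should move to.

A0 = {5, 8}
A1: add {4} — 4 (Runner) has 4→8.
A2: add {1} — 1 (Runner) has 1→4.
A3: add {3} — 3 (Keeper): all of {1, 4, 5} already in.
A4: add {2} — 2 (Keeper): all of {1, 3, 8} already in.
A5: add {6} — 6 (Runner) has 6→2.
A6 = A5; e.g. 0 (Keeper) can still go to 7. Fixed point.
From 6, successor 2 is in the attractor (rank 4); the other successor 0 is not.

2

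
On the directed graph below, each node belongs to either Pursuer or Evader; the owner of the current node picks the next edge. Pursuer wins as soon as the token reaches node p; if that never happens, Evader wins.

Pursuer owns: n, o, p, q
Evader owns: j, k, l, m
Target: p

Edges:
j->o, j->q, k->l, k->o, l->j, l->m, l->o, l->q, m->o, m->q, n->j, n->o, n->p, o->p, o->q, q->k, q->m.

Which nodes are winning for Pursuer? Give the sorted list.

n, o, p

A0 = {p}
A1: add {n, o} — n (Pursuer) has n→p; o (Pursuer) has o→p.
A2 = A1; e.g. j (Evader) can still go to q. Fixed point.
Pursuer's winning region = {n, o, p}.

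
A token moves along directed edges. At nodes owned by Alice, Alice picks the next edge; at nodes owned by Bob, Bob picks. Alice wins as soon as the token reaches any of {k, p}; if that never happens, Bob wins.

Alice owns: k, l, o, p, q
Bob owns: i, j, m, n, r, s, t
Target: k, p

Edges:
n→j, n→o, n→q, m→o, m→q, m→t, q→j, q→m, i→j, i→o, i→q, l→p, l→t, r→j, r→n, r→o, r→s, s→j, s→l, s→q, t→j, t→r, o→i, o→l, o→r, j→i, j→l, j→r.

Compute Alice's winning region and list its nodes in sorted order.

k, l, o, p

A0 = {k, p}
A1: add {l} — l (Alice) has l→p.
A2: add {o} — o (Alice) has o→l.
A3 = A2; e.g. i (Bob) can still go to j. Fixed point.
Alice's winning region = {k, l, o, p}.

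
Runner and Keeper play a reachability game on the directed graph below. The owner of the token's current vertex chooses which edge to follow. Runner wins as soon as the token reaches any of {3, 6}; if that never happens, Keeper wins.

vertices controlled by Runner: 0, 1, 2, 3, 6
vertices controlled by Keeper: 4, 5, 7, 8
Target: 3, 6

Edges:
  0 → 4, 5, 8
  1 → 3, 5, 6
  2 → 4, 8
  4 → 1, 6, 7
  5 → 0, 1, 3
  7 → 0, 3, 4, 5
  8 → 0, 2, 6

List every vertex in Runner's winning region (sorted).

1, 3, 6

A0 = {3, 6}
A1: add {1} — 1 (Runner) has 1→3.
A2 = A1; e.g. 0 (Runner) has no edge into A1. Fixed point.
Runner's winning region = {1, 3, 6}.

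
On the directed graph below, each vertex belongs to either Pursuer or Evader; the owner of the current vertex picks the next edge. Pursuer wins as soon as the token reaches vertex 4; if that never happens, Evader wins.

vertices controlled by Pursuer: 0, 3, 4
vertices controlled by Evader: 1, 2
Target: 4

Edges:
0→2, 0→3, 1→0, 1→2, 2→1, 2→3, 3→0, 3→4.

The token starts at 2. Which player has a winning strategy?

A0 = {4}
A1: add {3} — 3 (Pursuer) has 3→4.
A2: add {0} — 0 (Pursuer) has 0→3.
A3 = A2; e.g. 1 (Evader) can still go to 2. Fixed point.
2 never enters the attractor, so Evader can avoid the target forever.

Evader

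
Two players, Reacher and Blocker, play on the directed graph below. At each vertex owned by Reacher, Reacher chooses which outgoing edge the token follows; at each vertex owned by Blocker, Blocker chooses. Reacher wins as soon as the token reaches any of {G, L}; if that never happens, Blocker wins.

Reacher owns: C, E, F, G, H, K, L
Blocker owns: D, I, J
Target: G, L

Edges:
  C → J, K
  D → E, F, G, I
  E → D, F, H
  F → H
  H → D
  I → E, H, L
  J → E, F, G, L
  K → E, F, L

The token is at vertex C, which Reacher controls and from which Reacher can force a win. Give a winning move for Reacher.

K

A0 = {G, L}
A1: add {K} — K (Reacher) has K→L.
A2: add {C} — C (Reacher) has C→K.
A3 = A2; e.g. D (Blocker) can still go to E. Fixed point.
From C, successor K is in the attractor (rank 1); the other successor J is not.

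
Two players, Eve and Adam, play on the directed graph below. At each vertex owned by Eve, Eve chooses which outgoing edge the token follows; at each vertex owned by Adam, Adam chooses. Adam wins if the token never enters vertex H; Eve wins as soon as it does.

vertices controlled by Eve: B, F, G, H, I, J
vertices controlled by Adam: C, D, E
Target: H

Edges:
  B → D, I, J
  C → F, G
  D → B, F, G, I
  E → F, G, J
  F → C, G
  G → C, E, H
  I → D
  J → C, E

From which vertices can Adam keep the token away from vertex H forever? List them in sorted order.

A0 = {H}
A1: add {G} — G (Eve) has G→H.
A2: add {F} — F (Eve) has F→G.
A3: add {C} — C (Adam): all of {F, G} already in.
A4: add {J} — J (Eve) has J→C.
A5: add {B, E} — B (Eve) has B→J; E (Adam): all of {F, G, J} already in.
A6 = A5; e.g. D (Adam) can still go to I. Fixed point.
Eve's attractor = {B, C, E, F, G, H, J}; Adam avoids the target exactly from the complement.

D, I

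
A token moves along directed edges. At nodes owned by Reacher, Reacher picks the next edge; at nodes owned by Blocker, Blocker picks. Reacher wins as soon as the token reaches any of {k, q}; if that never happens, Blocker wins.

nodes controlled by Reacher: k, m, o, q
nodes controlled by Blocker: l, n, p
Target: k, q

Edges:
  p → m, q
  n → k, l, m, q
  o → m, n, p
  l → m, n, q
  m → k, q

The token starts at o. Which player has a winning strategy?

Reacher

A0 = {k, q}
A1: add {m} — m (Reacher) has m→k.
A2: add {o, p} — o (Reacher) has o→m; p (Blocker): all of {m, q} already in.
A3 = A2; e.g. l (Blocker) can still go to n. Fixed point.
o ∈ A2, so Reacher can force the target.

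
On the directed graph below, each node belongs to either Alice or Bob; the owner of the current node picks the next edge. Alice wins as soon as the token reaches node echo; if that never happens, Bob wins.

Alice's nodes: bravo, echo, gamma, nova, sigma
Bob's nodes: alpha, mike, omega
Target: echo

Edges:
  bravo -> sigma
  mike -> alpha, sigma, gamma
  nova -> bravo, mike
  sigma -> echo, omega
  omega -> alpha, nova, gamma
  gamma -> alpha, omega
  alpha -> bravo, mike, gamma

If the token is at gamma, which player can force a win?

A0 = {echo}
A1: add {sigma} — sigma (Alice) has sigma→echo.
A2: add {bravo} — bravo (Alice) has bravo→sigma.
A3: add {nova} — nova (Alice) has nova→bravo.
A4 = A3; e.g. alpha (Bob) can still go to mike. Fixed point.
gamma never enters the attractor, so Bob can avoid the target forever.

Bob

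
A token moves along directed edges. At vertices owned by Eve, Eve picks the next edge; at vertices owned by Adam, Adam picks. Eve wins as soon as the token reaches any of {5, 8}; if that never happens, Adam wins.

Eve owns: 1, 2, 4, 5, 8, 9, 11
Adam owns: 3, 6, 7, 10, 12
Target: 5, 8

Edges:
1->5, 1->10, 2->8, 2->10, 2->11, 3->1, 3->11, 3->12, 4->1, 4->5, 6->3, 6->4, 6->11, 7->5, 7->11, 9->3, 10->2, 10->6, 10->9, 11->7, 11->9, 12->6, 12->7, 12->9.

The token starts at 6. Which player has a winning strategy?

A0 = {5, 8}
A1: add {1, 2, 4} — 1 (Eve) has 1→5; 2 (Eve) has 2→8; 4 (Eve) has 4→5.
A2 = A1; e.g. 3 (Adam) can still go to 11. Fixed point.
6 never enters the attractor, so Adam can avoid the target forever.

Adam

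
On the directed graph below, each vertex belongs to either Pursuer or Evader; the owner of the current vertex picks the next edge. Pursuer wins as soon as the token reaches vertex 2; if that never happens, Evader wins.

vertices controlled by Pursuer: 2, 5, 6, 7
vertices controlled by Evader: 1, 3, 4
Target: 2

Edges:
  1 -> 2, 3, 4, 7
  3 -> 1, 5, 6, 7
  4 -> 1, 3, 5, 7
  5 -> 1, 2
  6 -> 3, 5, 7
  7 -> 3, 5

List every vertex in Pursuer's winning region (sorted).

A0 = {2}
A1: add {5} — 5 (Pursuer) has 5→2.
A2: add {6, 7} — 6 (Pursuer) has 6→5; 7 (Pursuer) has 7→5.
A3 = A2; e.g. 1 (Evader) can still go to 3. Fixed point.
Pursuer's winning region = {2, 5, 6, 7}.

2, 5, 6, 7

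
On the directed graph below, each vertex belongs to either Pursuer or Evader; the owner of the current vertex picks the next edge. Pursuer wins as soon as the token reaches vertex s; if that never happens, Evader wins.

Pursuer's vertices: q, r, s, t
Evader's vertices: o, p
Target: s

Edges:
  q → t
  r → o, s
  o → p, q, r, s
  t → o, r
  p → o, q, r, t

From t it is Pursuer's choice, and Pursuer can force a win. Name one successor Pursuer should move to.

r

A0 = {s}
A1: add {r} — r (Pursuer) has r→s.
A2: add {t} — t (Pursuer) has t→r.
A3: add {q} — q (Pursuer) has q→t.
A4 = A3; e.g. o (Evader) can still go to p. Fixed point.
From t, successor r is in the attractor (rank 1); the other successor o is not.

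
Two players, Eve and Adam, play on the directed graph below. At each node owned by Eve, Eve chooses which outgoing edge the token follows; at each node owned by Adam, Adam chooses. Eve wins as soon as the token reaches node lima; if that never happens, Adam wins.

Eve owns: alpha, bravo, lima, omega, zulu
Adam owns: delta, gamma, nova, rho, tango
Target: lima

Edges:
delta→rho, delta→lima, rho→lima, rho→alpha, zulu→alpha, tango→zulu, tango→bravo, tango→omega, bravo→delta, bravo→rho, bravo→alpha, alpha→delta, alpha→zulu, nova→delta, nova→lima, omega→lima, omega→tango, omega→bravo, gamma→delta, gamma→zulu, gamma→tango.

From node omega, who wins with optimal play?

A0 = {lima}
A1: add {omega} — omega (Eve) has omega→lima.
A2 = A1; e.g. delta (Adam) can still go to rho. Fixed point.
omega ∈ A1, so Eve can force the target.

Eve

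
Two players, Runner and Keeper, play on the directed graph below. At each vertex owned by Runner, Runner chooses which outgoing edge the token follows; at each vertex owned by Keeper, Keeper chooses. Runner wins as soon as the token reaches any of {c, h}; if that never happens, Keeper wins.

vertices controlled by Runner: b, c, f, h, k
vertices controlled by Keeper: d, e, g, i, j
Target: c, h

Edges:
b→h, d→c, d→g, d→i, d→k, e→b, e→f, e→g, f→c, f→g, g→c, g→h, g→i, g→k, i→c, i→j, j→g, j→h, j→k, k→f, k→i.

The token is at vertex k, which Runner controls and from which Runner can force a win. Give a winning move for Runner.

A0 = {c, h}
A1: add {b, f} — b (Runner) has b→h; f (Runner) has f→c.
A2: add {k} — k (Runner) has k→f.
A3 = A2; e.g. d (Keeper) can still go to g. Fixed point.
From k, successor f is in the attractor (rank 1); the other successor i is not.

f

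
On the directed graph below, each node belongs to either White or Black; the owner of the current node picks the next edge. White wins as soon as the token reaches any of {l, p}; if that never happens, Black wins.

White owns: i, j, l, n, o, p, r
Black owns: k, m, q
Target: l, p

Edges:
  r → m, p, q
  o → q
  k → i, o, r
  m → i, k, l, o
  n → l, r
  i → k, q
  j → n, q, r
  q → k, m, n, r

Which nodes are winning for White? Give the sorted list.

j, l, n, p, r

A0 = {l, p}
A1: add {n, r} — n (White) has n→l; r (White) has r→p.
A2: add {j} — j (White) has j→n.
A3 = A2; e.g. i (White) has no edge into A2. Fixed point.
White's winning region = {j, l, n, p, r}.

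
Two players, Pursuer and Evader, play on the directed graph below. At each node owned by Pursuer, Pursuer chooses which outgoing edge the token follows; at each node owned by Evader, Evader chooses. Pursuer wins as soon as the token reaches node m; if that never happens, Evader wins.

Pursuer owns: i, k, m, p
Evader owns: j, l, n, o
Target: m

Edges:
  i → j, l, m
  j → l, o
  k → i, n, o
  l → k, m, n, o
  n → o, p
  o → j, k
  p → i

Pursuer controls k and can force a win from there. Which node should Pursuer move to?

A0 = {m}
A1: add {i} — i (Pursuer) has i→m.
A2: add {k, p} — k (Pursuer) has k→i; p (Pursuer) has p→i.
A3 = A2; e.g. j (Evader) can still go to l. Fixed point.
From k, successor i is in the attractor (rank 1); the other successors n, o are not.

i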